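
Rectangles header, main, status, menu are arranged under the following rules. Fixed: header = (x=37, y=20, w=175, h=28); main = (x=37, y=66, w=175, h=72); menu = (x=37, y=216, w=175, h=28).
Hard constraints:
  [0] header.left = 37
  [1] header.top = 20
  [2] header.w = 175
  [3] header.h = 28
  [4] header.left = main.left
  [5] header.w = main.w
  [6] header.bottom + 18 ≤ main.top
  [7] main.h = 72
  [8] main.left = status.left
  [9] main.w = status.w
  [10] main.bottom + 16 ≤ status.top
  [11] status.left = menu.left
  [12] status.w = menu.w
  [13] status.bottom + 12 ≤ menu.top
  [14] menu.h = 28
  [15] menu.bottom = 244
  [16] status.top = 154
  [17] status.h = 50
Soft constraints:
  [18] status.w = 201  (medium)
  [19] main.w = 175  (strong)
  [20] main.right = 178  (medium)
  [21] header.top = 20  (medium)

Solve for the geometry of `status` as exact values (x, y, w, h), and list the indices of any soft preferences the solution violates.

status = (x=37, y=154, w=175, h=50)
violated soft preferences: 18, 20

1. status.x = 37  [main.left = status.left]
2. status.w = 175  [main.w = status.w]
3. status.y = 154  [status.top = 154]
4. status.h = 50  [status.h = 50]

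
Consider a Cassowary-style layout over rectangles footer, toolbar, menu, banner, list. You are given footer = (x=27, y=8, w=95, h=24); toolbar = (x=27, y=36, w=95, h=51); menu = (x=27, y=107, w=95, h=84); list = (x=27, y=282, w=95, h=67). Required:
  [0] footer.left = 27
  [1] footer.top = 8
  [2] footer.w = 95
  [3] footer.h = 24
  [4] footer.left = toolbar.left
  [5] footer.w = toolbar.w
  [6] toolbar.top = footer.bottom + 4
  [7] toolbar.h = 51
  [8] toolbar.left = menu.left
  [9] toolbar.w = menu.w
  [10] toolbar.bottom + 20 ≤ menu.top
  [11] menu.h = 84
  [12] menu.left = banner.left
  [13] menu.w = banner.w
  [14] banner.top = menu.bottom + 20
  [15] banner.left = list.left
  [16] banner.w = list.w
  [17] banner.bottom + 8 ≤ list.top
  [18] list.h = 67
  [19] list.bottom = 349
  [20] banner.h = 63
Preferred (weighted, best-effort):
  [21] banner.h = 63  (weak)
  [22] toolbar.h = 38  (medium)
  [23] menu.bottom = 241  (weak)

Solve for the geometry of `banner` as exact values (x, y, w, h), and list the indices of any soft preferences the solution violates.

1. banner.x = 27  [menu.left = banner.left]
2. banner.w = 95  [menu.w = banner.w]
3. banner.y = 211  [banner.top = menu.bottom + 20]
4. banner.h = 63  [banner.h = 63]

banner = (x=27, y=211, w=95, h=63)
violated soft preferences: 22, 23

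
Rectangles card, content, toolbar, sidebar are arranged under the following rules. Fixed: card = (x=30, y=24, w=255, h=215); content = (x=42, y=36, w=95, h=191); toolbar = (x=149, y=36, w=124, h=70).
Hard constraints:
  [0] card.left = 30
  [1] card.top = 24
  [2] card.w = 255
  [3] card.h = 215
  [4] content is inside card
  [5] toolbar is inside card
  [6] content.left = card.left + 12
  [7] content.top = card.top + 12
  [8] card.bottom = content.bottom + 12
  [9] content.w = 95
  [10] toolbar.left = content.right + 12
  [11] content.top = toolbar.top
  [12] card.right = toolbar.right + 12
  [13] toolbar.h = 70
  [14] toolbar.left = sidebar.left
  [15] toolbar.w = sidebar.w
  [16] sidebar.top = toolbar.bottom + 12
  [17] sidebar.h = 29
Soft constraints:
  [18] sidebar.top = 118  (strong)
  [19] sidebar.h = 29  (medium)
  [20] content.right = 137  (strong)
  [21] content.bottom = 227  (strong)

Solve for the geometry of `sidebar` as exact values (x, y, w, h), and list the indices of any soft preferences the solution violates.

sidebar = (x=149, y=118, w=124, h=29)
violated soft preferences: none

1. sidebar.x = 149  [toolbar.left = sidebar.left]
2. sidebar.w = 124  [toolbar.w = sidebar.w]
3. sidebar.y = 118  [sidebar.top = toolbar.bottom + 12]
4. sidebar.h = 29  [sidebar.h = 29]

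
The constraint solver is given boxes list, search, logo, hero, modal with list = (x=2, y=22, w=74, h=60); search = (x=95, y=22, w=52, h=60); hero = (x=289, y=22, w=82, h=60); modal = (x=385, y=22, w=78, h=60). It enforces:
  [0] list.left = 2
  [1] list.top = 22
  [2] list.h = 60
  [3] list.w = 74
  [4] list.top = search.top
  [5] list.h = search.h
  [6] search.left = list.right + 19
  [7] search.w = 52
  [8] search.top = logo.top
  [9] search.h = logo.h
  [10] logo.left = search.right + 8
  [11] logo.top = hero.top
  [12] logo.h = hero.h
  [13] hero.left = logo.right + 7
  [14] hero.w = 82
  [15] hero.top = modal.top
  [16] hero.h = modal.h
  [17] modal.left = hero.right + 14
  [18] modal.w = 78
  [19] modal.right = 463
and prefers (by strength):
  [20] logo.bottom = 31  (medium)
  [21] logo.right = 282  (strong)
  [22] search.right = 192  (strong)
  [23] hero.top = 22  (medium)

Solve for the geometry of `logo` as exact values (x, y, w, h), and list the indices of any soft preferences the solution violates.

logo = (x=155, y=22, w=127, h=60)
violated soft preferences: 20, 22

1. logo.y = 22  [search.top = logo.top]
2. logo.h = 60  [search.h = logo.h]
3. logo.x = 155  [logo.left = search.right + 8]
4. logo.w = 127  [hero.left = logo.right + 7]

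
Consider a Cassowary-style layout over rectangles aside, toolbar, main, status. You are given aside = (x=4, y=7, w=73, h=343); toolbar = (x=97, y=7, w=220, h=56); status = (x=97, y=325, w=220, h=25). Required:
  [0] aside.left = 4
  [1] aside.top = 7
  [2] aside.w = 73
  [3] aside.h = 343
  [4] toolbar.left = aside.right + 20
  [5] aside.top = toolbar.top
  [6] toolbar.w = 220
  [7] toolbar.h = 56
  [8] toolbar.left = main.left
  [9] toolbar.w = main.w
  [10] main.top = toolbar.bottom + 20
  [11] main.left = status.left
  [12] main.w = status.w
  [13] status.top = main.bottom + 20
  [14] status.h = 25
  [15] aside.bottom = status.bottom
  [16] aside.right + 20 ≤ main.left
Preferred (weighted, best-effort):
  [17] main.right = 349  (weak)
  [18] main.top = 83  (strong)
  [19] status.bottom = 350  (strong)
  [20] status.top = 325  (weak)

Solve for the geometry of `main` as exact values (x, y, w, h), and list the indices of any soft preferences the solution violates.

1. main.x = 97  [toolbar.left = main.left]
2. main.w = 220  [toolbar.w = main.w]
3. main.y = 83  [main.top = toolbar.bottom + 20]
4. main.h = 222  [status.top = main.bottom + 20]

main = (x=97, y=83, w=220, h=222)
violated soft preferences: 17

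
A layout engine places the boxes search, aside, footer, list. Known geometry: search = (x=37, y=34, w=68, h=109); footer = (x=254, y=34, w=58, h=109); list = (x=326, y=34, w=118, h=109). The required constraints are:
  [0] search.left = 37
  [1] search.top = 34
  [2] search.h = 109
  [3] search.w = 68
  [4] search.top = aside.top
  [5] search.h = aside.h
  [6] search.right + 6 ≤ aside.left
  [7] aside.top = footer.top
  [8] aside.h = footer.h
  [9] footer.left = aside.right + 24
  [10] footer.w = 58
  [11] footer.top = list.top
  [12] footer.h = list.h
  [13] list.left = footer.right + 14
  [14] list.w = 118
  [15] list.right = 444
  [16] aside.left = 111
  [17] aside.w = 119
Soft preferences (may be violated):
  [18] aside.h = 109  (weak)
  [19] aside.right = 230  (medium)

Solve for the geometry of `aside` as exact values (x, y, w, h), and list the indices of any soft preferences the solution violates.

aside = (x=111, y=34, w=119, h=109)
violated soft preferences: none

1. aside.y = 34  [search.top = aside.top]
2. aside.h = 109  [search.h = aside.h]
3. aside.x = 111  [aside.left = 111]
4. aside.w = 119  [aside.w = 119]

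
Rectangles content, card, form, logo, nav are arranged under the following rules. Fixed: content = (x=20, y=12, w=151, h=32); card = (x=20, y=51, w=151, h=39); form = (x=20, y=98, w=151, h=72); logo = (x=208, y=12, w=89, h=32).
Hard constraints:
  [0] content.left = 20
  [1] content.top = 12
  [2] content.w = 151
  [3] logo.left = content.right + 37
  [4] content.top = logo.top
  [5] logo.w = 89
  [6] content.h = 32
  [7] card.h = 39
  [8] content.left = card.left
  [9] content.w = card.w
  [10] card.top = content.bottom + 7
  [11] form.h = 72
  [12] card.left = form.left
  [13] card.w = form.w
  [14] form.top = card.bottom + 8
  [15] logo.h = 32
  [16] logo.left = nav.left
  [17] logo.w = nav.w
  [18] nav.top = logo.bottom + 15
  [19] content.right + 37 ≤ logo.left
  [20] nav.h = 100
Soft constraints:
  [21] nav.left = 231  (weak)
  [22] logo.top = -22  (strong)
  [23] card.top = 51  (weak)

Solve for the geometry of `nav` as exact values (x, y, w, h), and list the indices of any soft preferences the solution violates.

nav = (x=208, y=59, w=89, h=100)
violated soft preferences: 21, 22

1. nav.x = 208  [logo.left = nav.left]
2. nav.w = 89  [logo.w = nav.w]
3. nav.y = 59  [nav.top = logo.bottom + 15]
4. nav.h = 100  [nav.h = 100]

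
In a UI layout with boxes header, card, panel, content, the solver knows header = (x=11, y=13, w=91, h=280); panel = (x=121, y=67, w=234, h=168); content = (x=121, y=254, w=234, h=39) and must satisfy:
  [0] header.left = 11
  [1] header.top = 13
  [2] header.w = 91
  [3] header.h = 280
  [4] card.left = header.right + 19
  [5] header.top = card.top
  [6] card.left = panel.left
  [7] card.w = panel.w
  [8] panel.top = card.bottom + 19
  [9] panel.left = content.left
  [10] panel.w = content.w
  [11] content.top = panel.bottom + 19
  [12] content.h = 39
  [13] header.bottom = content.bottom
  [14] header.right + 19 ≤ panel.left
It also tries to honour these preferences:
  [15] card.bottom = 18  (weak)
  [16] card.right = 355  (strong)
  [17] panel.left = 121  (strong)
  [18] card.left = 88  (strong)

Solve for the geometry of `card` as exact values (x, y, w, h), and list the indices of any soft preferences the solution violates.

card = (x=121, y=13, w=234, h=35)
violated soft preferences: 15, 18

1. card.x = 121  [card.left = header.right + 19]
2. card.y = 13  [header.top = card.top]
3. card.w = 234  [card.w = panel.w]
4. card.h = 35  [panel.top = card.bottom + 19]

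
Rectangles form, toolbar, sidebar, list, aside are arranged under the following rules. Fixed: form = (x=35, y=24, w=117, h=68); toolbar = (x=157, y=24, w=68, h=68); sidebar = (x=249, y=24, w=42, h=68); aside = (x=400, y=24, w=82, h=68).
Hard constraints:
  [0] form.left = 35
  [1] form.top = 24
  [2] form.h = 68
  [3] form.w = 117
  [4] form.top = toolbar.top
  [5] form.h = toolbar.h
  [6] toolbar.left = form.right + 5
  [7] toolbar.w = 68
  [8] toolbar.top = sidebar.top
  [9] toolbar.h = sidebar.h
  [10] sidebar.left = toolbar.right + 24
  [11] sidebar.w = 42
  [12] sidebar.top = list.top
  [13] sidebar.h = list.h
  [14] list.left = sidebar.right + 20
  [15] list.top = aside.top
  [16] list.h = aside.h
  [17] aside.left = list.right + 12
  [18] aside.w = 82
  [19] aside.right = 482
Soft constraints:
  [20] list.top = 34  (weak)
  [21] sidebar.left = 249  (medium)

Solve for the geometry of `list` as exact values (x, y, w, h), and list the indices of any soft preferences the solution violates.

1. list.y = 24  [sidebar.top = list.top]
2. list.h = 68  [sidebar.h = list.h]
3. list.x = 311  [list.left = sidebar.right + 20]
4. list.w = 77  [aside.left = list.right + 12]

list = (x=311, y=24, w=77, h=68)
violated soft preferences: 20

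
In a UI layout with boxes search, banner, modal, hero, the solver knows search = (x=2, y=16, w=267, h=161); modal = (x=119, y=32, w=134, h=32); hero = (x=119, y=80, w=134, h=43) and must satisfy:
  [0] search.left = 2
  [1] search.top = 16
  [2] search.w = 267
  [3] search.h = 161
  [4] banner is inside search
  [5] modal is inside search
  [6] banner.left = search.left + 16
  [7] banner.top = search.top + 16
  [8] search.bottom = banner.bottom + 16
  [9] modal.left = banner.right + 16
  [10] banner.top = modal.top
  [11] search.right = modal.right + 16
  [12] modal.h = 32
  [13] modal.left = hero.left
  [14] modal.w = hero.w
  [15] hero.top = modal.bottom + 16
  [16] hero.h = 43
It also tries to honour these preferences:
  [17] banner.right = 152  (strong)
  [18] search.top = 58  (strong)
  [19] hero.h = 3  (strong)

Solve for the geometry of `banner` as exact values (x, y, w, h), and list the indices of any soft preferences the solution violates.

banner = (x=18, y=32, w=85, h=129)
violated soft preferences: 17, 18, 19

1. banner.x = 18  [banner.left = search.left + 16]
2. banner.y = 32  [banner.top = search.top + 16]
3. banner.h = 129  [search.bottom = banner.bottom + 16]
4. banner.w = 85  [modal.left = banner.right + 16]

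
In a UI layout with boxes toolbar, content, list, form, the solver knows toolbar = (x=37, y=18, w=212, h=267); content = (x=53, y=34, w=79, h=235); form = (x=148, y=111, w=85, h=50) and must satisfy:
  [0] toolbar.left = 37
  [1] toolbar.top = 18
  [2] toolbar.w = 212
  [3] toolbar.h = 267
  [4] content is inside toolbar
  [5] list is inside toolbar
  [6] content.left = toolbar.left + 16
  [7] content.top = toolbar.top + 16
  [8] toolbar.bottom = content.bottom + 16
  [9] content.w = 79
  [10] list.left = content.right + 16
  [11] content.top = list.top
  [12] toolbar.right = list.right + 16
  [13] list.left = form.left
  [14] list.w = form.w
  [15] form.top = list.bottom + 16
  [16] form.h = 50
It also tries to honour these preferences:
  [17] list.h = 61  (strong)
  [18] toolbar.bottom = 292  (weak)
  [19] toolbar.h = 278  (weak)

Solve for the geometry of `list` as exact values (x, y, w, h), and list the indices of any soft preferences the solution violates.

list = (x=148, y=34, w=85, h=61)
violated soft preferences: 18, 19

1. list.x = 148  [list.left = content.right + 16]
2. list.y = 34  [content.top = list.top]
3. list.w = 85  [toolbar.right = list.right + 16]
4. list.h = 61  [form.top = list.bottom + 16]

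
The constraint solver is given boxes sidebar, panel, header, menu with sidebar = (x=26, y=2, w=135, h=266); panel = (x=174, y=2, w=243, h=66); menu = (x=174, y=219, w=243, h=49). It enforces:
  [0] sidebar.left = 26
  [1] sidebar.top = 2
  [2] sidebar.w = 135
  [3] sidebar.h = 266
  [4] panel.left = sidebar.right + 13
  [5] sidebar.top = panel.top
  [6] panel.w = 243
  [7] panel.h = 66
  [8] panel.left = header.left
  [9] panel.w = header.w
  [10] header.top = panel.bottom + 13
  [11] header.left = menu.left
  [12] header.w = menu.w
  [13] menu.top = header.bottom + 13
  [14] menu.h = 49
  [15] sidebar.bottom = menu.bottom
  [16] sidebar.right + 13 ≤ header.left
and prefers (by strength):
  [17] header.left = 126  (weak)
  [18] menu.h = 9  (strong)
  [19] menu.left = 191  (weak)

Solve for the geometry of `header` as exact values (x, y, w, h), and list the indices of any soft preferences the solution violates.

1. header.x = 174  [panel.left = header.left]
2. header.w = 243  [panel.w = header.w]
3. header.y = 81  [header.top = panel.bottom + 13]
4. header.h = 125  [menu.top = header.bottom + 13]

header = (x=174, y=81, w=243, h=125)
violated soft preferences: 17, 18, 19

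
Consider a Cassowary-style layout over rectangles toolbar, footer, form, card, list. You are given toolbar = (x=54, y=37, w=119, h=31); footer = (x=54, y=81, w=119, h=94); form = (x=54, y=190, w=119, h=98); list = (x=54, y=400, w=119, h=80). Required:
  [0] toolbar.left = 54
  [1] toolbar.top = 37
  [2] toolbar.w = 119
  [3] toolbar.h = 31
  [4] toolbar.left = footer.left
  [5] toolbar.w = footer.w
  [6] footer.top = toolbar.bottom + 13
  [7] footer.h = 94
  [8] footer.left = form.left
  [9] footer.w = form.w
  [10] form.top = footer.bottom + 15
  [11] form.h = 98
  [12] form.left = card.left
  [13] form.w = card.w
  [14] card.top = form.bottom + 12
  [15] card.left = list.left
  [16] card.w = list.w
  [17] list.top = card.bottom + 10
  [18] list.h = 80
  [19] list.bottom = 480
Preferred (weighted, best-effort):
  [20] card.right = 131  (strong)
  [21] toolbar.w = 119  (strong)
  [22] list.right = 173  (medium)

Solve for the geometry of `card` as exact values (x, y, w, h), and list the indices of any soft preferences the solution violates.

card = (x=54, y=300, w=119, h=90)
violated soft preferences: 20

1. card.x = 54  [form.left = card.left]
2. card.w = 119  [form.w = card.w]
3. card.y = 300  [card.top = form.bottom + 12]
4. card.h = 90  [list.top = card.bottom + 10]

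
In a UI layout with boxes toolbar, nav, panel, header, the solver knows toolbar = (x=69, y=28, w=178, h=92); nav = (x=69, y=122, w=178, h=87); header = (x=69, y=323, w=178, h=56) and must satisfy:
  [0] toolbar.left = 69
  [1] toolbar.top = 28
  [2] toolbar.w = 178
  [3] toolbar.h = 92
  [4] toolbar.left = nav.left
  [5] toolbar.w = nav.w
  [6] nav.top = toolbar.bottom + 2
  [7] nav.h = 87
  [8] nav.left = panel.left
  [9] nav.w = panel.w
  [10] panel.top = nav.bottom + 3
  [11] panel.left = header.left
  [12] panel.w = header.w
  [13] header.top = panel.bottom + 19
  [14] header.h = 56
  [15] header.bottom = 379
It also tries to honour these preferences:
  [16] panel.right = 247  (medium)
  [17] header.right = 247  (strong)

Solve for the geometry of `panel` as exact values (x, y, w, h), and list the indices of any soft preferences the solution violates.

1. panel.x = 69  [nav.left = panel.left]
2. panel.w = 178  [nav.w = panel.w]
3. panel.y = 212  [panel.top = nav.bottom + 3]
4. panel.h = 92  [header.top = panel.bottom + 19]

panel = (x=69, y=212, w=178, h=92)
violated soft preferences: none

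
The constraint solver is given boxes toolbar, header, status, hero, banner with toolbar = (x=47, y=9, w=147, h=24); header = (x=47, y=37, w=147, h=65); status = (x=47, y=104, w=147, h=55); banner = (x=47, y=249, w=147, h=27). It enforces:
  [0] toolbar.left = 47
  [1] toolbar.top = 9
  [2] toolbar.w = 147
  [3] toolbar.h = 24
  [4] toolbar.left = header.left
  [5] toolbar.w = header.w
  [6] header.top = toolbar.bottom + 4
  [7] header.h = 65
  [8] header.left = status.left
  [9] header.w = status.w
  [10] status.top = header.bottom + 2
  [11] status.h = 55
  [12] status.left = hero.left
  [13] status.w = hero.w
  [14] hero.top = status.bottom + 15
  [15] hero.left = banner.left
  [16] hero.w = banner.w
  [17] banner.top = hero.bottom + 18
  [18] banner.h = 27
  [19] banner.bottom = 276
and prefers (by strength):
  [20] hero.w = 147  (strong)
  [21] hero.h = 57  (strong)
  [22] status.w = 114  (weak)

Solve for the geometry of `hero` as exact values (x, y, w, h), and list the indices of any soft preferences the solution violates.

1. hero.x = 47  [status.left = hero.left]
2. hero.w = 147  [status.w = hero.w]
3. hero.y = 174  [hero.top = status.bottom + 15]
4. hero.h = 57  [banner.top = hero.bottom + 18]

hero = (x=47, y=174, w=147, h=57)
violated soft preferences: 22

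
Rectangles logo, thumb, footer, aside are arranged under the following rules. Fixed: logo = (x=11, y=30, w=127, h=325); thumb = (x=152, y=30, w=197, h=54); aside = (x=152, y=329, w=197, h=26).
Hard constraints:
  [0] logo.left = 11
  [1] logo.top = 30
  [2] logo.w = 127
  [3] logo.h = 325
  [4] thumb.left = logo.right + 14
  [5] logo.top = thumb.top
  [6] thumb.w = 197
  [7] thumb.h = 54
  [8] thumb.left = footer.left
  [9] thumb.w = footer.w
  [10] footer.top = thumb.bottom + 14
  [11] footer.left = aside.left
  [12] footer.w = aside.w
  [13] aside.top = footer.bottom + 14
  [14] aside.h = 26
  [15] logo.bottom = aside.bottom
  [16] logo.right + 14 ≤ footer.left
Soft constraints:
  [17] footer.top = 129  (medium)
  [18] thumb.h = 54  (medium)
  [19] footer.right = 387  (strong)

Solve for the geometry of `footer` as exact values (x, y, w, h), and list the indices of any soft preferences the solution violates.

footer = (x=152, y=98, w=197, h=217)
violated soft preferences: 17, 19

1. footer.x = 152  [thumb.left = footer.left]
2. footer.w = 197  [thumb.w = footer.w]
3. footer.y = 98  [footer.top = thumb.bottom + 14]
4. footer.h = 217  [aside.top = footer.bottom + 14]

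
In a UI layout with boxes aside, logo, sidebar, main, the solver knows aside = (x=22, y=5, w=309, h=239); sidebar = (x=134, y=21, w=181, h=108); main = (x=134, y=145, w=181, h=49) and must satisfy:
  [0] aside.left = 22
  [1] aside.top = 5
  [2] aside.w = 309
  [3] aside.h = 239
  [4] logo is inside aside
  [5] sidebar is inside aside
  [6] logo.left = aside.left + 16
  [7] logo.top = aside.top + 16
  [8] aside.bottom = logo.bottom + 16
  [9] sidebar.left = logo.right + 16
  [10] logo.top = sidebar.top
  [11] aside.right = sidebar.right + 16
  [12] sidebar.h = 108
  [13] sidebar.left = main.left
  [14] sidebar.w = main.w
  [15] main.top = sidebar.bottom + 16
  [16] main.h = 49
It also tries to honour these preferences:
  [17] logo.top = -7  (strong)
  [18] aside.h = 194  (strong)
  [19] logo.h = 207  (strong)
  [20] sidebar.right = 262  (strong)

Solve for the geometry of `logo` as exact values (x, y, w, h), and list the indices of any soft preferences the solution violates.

logo = (x=38, y=21, w=80, h=207)
violated soft preferences: 17, 18, 20

1. logo.x = 38  [logo.left = aside.left + 16]
2. logo.y = 21  [logo.top = aside.top + 16]
3. logo.h = 207  [aside.bottom = logo.bottom + 16]
4. logo.w = 80  [sidebar.left = logo.right + 16]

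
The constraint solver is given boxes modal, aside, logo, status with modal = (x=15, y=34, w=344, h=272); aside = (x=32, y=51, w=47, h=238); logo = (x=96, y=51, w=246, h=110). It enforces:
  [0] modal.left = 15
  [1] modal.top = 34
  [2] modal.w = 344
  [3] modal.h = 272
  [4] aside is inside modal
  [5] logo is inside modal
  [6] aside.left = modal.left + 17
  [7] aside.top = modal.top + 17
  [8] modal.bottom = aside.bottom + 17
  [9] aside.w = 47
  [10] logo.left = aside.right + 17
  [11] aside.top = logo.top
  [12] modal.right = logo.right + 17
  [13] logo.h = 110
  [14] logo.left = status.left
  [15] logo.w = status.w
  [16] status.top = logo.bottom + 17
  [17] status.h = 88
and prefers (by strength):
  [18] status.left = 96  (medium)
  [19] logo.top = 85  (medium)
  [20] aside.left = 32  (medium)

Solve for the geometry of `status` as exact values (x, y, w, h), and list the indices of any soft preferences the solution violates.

1. status.x = 96  [logo.left = status.left]
2. status.w = 246  [logo.w = status.w]
3. status.y = 178  [status.top = logo.bottom + 17]
4. status.h = 88  [status.h = 88]

status = (x=96, y=178, w=246, h=88)
violated soft preferences: 19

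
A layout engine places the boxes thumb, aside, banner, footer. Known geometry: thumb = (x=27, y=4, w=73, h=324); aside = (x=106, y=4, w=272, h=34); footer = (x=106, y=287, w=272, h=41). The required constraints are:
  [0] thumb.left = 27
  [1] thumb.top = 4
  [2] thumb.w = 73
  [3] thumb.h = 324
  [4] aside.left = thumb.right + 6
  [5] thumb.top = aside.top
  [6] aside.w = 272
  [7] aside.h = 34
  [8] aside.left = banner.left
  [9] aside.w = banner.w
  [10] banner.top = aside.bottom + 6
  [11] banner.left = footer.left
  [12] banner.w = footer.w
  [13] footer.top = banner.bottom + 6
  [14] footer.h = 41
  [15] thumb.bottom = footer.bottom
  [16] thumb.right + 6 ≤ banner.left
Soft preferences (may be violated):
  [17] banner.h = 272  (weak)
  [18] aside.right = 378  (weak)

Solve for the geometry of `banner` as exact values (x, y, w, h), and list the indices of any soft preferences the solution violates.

banner = (x=106, y=44, w=272, h=237)
violated soft preferences: 17

1. banner.x = 106  [aside.left = banner.left]
2. banner.w = 272  [aside.w = banner.w]
3. banner.y = 44  [banner.top = aside.bottom + 6]
4. banner.h = 237  [footer.top = banner.bottom + 6]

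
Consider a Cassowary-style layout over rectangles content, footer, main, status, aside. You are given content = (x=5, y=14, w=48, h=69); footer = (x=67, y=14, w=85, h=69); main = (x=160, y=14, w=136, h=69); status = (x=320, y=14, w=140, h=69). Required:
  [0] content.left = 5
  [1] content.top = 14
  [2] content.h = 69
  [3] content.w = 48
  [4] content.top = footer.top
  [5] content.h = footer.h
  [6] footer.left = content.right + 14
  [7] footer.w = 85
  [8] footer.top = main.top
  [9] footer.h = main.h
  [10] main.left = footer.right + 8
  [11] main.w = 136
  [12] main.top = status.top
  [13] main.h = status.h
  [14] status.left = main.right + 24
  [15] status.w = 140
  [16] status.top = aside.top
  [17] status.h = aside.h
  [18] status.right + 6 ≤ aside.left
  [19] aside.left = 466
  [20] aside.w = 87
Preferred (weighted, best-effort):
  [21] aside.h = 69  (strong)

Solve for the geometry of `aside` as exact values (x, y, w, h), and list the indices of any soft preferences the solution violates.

1. aside.y = 14  [status.top = aside.top]
2. aside.h = 69  [status.h = aside.h]
3. aside.x = 466  [aside.left = 466]
4. aside.w = 87  [aside.w = 87]

aside = (x=466, y=14, w=87, h=69)
violated soft preferences: none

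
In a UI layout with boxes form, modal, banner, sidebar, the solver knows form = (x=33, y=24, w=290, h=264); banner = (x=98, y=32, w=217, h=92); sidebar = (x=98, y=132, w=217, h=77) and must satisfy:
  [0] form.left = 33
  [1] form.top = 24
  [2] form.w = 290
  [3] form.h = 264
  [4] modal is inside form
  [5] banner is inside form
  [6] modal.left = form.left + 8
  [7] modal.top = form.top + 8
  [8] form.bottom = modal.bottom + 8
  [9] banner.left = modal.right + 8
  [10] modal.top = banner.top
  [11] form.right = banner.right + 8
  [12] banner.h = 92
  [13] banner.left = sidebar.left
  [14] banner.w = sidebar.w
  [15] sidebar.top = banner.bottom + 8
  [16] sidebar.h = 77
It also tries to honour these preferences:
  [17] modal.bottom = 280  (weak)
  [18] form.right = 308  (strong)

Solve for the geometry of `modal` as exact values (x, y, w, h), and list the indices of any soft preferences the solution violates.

modal = (x=41, y=32, w=49, h=248)
violated soft preferences: 18

1. modal.x = 41  [modal.left = form.left + 8]
2. modal.y = 32  [modal.top = form.top + 8]
3. modal.h = 248  [form.bottom = modal.bottom + 8]
4. modal.w = 49  [banner.left = modal.right + 8]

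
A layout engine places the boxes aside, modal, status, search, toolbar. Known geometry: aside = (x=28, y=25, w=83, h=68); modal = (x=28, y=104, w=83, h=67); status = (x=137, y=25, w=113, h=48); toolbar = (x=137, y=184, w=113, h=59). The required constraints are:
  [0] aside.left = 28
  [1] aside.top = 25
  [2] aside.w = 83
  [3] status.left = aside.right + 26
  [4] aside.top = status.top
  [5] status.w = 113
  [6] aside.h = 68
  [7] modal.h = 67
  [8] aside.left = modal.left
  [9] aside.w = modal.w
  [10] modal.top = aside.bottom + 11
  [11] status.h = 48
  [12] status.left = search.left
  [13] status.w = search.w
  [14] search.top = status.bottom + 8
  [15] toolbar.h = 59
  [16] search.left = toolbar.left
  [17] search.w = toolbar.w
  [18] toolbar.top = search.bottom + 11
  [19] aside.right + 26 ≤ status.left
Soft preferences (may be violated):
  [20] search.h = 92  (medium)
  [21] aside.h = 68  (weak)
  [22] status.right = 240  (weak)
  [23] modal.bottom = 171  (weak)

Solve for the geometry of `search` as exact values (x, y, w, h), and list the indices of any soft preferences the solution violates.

1. search.x = 137  [status.left = search.left]
2. search.w = 113  [status.w = search.w]
3. search.y = 81  [search.top = status.bottom + 8]
4. search.h = 92  [toolbar.top = search.bottom + 11]

search = (x=137, y=81, w=113, h=92)
violated soft preferences: 22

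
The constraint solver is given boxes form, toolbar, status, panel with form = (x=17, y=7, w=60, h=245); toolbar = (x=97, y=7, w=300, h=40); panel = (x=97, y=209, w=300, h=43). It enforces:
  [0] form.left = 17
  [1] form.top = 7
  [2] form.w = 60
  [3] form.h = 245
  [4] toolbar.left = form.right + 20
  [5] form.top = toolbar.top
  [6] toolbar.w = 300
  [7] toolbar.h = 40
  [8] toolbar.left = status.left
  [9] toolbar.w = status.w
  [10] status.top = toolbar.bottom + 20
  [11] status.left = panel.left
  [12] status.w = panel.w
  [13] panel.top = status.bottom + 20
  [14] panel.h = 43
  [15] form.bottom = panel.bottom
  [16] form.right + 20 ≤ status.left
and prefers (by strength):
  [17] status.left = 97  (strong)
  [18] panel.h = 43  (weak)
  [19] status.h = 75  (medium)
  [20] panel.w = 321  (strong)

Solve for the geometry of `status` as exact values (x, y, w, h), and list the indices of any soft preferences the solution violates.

status = (x=97, y=67, w=300, h=122)
violated soft preferences: 19, 20

1. status.x = 97  [toolbar.left = status.left]
2. status.w = 300  [toolbar.w = status.w]
3. status.y = 67  [status.top = toolbar.bottom + 20]
4. status.h = 122  [panel.top = status.bottom + 20]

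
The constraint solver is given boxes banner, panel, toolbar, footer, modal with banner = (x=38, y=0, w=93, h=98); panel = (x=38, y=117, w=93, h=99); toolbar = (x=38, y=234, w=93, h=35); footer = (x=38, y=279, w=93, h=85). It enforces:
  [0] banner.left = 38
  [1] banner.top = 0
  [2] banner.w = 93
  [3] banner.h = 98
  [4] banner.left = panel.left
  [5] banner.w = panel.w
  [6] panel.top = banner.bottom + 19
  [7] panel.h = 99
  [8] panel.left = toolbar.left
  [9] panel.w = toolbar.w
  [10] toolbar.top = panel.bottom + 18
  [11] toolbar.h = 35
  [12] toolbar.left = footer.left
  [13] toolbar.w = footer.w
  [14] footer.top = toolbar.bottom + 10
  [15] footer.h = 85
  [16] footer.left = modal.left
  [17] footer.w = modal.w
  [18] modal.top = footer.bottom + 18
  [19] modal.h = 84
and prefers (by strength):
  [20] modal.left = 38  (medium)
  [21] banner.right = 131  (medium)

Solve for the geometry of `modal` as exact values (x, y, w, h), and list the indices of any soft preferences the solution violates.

modal = (x=38, y=382, w=93, h=84)
violated soft preferences: none

1. modal.x = 38  [footer.left = modal.left]
2. modal.w = 93  [footer.w = modal.w]
3. modal.y = 382  [modal.top = footer.bottom + 18]
4. modal.h = 84  [modal.h = 84]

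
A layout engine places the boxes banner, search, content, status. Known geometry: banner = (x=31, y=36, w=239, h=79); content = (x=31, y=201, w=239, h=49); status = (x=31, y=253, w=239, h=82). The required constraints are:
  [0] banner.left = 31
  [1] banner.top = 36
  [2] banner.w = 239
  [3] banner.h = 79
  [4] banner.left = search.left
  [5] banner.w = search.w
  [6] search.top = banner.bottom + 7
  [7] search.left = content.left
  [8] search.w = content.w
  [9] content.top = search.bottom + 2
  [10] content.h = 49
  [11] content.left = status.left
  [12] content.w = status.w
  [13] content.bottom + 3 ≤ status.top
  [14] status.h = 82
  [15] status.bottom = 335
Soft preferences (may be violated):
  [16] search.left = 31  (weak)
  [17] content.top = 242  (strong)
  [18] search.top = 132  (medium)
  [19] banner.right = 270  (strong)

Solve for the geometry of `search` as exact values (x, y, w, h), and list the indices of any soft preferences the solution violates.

1. search.x = 31  [banner.left = search.left]
2. search.w = 239  [banner.w = search.w]
3. search.y = 122  [search.top = banner.bottom + 7]
4. search.h = 77  [content.top = search.bottom + 2]

search = (x=31, y=122, w=239, h=77)
violated soft preferences: 17, 18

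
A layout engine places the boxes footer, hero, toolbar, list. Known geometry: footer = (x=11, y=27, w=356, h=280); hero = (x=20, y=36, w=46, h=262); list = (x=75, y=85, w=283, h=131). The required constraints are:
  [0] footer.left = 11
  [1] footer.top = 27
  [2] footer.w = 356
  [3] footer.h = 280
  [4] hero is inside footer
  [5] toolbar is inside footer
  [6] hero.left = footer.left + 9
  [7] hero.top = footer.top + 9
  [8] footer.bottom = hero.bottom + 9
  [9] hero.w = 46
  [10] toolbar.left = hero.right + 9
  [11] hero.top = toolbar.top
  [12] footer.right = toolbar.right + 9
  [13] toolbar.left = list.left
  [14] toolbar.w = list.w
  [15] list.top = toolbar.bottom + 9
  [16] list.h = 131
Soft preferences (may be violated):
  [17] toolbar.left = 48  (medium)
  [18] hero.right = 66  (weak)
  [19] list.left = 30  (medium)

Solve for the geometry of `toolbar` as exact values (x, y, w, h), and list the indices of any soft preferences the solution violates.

1. toolbar.x = 75  [toolbar.left = hero.right + 9]
2. toolbar.y = 36  [hero.top = toolbar.top]
3. toolbar.w = 283  [footer.right = toolbar.right + 9]
4. toolbar.h = 40  [list.top = toolbar.bottom + 9]

toolbar = (x=75, y=36, w=283, h=40)
violated soft preferences: 17, 19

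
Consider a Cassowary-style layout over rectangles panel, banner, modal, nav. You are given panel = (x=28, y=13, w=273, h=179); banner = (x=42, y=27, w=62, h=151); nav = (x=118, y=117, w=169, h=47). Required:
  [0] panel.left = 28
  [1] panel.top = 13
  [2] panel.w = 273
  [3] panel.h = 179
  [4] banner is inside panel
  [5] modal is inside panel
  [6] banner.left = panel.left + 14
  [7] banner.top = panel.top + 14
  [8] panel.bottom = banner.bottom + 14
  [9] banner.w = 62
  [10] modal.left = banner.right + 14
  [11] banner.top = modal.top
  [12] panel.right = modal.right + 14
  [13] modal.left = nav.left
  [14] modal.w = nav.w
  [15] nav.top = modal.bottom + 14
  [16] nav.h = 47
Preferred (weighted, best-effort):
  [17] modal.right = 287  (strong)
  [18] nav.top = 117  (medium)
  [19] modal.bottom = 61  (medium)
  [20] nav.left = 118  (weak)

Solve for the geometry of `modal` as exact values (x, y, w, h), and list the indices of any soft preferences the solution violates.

modal = (x=118, y=27, w=169, h=76)
violated soft preferences: 19

1. modal.x = 118  [modal.left = banner.right + 14]
2. modal.y = 27  [banner.top = modal.top]
3. modal.w = 169  [panel.right = modal.right + 14]
4. modal.h = 76  [nav.top = modal.bottom + 14]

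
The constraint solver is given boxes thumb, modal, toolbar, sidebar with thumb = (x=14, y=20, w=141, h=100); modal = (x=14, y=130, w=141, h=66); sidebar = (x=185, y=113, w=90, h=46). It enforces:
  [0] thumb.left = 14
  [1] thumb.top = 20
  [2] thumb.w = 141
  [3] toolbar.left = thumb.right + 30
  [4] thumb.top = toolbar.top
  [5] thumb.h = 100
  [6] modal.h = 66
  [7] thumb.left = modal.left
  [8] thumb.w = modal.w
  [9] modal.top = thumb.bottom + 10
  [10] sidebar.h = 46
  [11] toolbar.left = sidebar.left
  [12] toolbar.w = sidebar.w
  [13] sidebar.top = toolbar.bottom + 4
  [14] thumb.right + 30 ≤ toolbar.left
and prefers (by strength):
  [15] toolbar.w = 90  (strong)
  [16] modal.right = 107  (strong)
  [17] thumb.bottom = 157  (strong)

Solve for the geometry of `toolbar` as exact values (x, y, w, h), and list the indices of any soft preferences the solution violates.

toolbar = (x=185, y=20, w=90, h=89)
violated soft preferences: 16, 17

1. toolbar.x = 185  [toolbar.left = thumb.right + 30]
2. toolbar.y = 20  [thumb.top = toolbar.top]
3. toolbar.w = 90  [toolbar.w = sidebar.w]
4. toolbar.h = 89  [sidebar.top = toolbar.bottom + 4]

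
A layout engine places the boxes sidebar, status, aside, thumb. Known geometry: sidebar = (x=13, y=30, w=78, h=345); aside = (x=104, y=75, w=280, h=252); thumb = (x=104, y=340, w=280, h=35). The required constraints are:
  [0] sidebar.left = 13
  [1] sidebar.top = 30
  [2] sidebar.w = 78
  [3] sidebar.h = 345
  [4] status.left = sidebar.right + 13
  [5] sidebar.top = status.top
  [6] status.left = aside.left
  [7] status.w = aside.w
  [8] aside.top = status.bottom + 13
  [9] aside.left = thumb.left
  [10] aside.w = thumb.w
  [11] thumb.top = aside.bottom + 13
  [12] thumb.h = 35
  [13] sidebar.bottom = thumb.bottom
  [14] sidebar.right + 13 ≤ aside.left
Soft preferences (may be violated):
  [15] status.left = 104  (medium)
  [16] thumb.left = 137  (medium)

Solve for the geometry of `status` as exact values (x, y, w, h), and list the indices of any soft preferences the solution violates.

1. status.x = 104  [status.left = sidebar.right + 13]
2. status.y = 30  [sidebar.top = status.top]
3. status.w = 280  [status.w = aside.w]
4. status.h = 32  [aside.top = status.bottom + 13]

status = (x=104, y=30, w=280, h=32)
violated soft preferences: 16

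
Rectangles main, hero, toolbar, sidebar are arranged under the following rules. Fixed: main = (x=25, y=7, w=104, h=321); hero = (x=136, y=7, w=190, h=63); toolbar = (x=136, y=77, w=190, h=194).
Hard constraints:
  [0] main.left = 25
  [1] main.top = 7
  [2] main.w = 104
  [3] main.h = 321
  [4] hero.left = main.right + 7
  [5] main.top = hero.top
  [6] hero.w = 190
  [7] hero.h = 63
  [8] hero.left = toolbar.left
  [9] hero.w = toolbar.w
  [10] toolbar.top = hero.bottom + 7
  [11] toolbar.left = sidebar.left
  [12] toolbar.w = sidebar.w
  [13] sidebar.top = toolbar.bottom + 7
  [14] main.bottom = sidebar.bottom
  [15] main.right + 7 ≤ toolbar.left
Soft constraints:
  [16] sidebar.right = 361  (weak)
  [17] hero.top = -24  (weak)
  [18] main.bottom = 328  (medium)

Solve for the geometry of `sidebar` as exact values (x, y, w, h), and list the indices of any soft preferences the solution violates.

sidebar = (x=136, y=278, w=190, h=50)
violated soft preferences: 16, 17

1. sidebar.x = 136  [toolbar.left = sidebar.left]
2. sidebar.w = 190  [toolbar.w = sidebar.w]
3. sidebar.y = 278  [sidebar.top = toolbar.bottom + 7]
4. sidebar.h = 50  [main.bottom = sidebar.bottom]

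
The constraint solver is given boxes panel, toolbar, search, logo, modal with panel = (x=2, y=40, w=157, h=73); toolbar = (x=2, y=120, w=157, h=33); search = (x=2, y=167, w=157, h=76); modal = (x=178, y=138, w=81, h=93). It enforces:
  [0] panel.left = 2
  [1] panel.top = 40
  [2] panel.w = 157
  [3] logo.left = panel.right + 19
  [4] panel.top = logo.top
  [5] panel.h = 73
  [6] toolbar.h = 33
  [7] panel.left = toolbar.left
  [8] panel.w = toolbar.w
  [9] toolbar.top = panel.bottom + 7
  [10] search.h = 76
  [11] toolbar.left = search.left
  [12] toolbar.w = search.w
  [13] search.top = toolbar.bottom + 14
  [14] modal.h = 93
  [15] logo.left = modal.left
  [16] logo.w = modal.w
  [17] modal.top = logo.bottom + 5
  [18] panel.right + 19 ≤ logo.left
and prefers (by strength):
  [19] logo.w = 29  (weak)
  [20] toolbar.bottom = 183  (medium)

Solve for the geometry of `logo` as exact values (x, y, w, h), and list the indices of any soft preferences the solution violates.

1. logo.x = 178  [logo.left = panel.right + 19]
2. logo.y = 40  [panel.top = logo.top]
3. logo.w = 81  [logo.w = modal.w]
4. logo.h = 93  [modal.top = logo.bottom + 5]

logo = (x=178, y=40, w=81, h=93)
violated soft preferences: 19, 20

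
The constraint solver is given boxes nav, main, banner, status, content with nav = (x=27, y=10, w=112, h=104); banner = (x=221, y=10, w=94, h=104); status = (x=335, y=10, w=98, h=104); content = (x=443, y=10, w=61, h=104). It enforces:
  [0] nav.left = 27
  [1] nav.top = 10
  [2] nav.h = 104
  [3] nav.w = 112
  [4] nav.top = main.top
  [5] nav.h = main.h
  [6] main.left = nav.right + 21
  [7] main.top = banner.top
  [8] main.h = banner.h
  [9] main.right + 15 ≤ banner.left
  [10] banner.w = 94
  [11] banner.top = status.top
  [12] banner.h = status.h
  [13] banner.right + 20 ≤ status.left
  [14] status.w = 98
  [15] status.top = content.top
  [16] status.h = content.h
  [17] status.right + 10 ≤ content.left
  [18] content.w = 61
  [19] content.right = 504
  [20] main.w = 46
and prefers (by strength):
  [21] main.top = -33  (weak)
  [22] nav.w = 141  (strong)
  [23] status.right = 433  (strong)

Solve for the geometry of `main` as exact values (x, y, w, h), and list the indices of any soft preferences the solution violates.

main = (x=160, y=10, w=46, h=104)
violated soft preferences: 21, 22

1. main.y = 10  [nav.top = main.top]
2. main.h = 104  [nav.h = main.h]
3. main.x = 160  [main.left = nav.right + 21]
4. main.w = 46  [main.w = 46]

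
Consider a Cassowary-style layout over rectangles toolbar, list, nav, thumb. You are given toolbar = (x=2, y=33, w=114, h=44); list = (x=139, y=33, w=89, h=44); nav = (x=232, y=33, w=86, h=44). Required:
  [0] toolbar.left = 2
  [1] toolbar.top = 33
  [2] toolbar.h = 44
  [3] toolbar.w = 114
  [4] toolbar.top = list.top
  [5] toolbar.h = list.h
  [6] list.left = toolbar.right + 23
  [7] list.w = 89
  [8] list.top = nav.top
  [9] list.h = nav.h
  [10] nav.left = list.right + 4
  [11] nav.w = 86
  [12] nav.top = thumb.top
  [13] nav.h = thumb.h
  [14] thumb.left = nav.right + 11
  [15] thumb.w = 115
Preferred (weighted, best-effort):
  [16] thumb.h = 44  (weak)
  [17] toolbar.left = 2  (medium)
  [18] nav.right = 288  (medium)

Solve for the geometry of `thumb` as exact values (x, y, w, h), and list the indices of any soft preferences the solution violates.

1. thumb.y = 33  [nav.top = thumb.top]
2. thumb.h = 44  [nav.h = thumb.h]
3. thumb.x = 329  [thumb.left = nav.right + 11]
4. thumb.w = 115  [thumb.w = 115]

thumb = (x=329, y=33, w=115, h=44)
violated soft preferences: 18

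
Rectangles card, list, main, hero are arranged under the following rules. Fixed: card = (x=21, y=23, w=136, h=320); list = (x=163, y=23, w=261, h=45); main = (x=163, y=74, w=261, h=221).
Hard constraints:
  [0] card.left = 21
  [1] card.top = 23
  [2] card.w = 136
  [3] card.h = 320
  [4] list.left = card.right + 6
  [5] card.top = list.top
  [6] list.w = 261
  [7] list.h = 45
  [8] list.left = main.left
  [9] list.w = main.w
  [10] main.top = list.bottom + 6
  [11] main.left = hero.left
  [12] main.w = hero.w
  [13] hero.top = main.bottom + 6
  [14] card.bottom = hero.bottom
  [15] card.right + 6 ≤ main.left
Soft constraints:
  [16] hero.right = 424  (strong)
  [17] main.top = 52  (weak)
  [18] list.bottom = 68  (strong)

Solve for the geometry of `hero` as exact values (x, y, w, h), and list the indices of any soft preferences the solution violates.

1. hero.x = 163  [main.left = hero.left]
2. hero.w = 261  [main.w = hero.w]
3. hero.y = 301  [hero.top = main.bottom + 6]
4. hero.h = 42  [card.bottom = hero.bottom]

hero = (x=163, y=301, w=261, h=42)
violated soft preferences: 17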